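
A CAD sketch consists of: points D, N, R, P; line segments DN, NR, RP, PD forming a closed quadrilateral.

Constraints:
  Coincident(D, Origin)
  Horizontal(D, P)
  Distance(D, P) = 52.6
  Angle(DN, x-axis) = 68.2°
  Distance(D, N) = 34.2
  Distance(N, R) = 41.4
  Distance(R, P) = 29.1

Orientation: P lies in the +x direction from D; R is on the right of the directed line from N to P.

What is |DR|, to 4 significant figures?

25.83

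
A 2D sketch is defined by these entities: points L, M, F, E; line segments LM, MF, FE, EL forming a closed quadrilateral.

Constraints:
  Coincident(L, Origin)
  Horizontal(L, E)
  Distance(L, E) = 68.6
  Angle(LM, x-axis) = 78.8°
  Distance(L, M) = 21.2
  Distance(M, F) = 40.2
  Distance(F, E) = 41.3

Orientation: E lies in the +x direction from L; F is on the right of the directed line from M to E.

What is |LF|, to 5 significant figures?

30.792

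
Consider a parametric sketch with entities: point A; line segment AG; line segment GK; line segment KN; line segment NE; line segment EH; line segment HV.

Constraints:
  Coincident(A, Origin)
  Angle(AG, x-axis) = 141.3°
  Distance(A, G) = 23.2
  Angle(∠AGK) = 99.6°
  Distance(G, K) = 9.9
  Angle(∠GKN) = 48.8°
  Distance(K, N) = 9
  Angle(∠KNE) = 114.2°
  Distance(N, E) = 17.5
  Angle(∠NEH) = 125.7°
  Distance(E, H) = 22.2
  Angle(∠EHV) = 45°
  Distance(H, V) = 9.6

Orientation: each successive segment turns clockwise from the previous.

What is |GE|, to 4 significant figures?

12.87

∠GKN = 48.8° gives KN at -70.30° from the x-axis; with |KN| = 9.0, N = (-10.26, 14.68). ∠KNE = 114.2° gives NE at -136.1° from the x-axis; with |NE| = 17.5, E = (-22.87, 2.548). Then |GE| = |E − G| = 12.87.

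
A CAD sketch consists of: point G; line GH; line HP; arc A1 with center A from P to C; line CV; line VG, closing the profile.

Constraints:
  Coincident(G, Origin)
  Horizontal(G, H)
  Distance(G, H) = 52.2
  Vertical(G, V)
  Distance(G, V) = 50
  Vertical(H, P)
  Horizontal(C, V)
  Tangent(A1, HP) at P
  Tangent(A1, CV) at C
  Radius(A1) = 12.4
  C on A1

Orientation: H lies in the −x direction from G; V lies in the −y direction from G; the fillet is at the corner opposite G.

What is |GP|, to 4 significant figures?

64.33

G is at the origin; GH is horizontal with |GH| = 52.2 and H on the −x side, so H = (-52.20, 0.000). GV is vertical with |GV| = 50.0 and V on the −y side, so V = (0.000, -50.00). The virtual corner opposite G is at (-52.20, -50.00). A1 meets HP tangentially, so AP is at right angles to HP and the tangent condition forces AC to be normal to CV, with radius 12.4, so the center A sits 12.4 in from both sides at A = (-39.80, -37.60). That places the tangent points at P = (-52.20, -37.60) on HP and C = (-39.80, -50.00) on CV. Then |GP| = |P − G| = 64.33.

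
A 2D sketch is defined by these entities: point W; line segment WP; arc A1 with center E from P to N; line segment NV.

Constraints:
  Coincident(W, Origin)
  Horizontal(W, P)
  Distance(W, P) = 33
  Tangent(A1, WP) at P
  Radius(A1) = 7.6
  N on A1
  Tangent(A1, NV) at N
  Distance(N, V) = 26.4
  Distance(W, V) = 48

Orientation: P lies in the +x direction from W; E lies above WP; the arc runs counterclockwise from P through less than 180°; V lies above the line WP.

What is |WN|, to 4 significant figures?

41.45

W is at the origin; W and P share the same y with |WP| = 33.0 and P on the +x side, so P = (33.00, 0.000). A1 meets WP tangentially, so EP is at right angles to WP, so E = P + (0, 7.6) = (33.00, 7.600). Since EN ⟂ NV (tangency), |EV| = √(7.6² + 26.4²) = 27.47 regardless of where N sits on A1. So V lies on both circle(W, 48.0) and circle(E, 27.47); the above-WP intersection is V = (32.77, 35.07). N is the foot of the tangent from V: N = (40.29, 9.763).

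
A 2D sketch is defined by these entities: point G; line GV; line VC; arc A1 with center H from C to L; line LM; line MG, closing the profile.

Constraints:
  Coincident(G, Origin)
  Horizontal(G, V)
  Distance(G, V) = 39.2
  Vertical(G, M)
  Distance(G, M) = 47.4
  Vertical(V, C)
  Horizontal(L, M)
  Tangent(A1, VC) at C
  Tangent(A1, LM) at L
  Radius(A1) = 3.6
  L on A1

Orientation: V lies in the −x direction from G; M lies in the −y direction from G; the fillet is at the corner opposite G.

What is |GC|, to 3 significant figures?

58.8

The virtual corner opposite G is at (-39.2, -47.4). A1 meets VC tangentially, so HC is at right angles to VC and tangency of A1 to LM means the radius HL is perpendicular to LM, with radius 3.6, so the center H sits 3.6 in from both sides at H = (-35.6, -43.8). That places the tangent points at C = (-39.2, -43.8) on VC and L = (-35.6, -47.4) on LM. Then |GC| = |C − G| = 58.8.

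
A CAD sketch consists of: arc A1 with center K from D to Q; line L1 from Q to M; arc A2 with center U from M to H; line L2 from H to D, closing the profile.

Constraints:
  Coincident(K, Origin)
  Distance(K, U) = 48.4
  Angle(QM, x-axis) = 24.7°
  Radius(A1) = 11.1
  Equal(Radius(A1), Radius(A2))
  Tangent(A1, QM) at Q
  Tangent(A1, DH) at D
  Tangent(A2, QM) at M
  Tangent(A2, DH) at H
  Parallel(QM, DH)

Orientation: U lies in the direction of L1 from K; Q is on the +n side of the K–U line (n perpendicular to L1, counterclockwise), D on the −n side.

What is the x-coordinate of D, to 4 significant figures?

4.638

The slot axis is L1's direction at 24.7°, so u = (cos 24.7°, sin 24.7°) = (0.9085, 0.4179) and n = (−sin 24.7°, cos 24.7°) = (-0.4179, 0.9085). K is at the origin and U lies 48.4 along u from K, so U = 48.4·u = (43.97, 20.22). Tangency of A1 to both parallel lines with radius 11.1 puts Q and D at K ± 11.1·n: Q = (-4.638, 10.08), D = (4.638, -10.08). So D.x = 4.638.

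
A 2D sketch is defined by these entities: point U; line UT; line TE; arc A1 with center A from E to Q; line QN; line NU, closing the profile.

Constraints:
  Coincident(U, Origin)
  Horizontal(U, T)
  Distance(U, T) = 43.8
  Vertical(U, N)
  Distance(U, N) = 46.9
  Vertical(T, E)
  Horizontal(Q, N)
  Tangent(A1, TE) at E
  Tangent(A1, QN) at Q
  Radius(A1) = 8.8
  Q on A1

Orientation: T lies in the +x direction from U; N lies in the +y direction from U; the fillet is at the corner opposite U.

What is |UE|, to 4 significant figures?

58.05

U is at the origin; UT is horizontal with |UT| = 43.8 and T on the +x side, so T = (43.80, 0.000). UN is vertical with |UN| = 46.9 and N on the +y side, so N = (0.000, 46.90). The virtual corner opposite U is at (43.80, 46.90). Since A1 is tangent to TE there, AE ⟂ TE and A1 meets QN tangentially, so AQ is at right angles to QN, with radius 8.8, so the center A sits 8.8 in from both sides at A = (35.00, 38.10). That places the tangent points at E = (43.80, 38.10) on TE and Q = (35.00, 46.90) on QN. Then |UE| = |E − U| = 58.05.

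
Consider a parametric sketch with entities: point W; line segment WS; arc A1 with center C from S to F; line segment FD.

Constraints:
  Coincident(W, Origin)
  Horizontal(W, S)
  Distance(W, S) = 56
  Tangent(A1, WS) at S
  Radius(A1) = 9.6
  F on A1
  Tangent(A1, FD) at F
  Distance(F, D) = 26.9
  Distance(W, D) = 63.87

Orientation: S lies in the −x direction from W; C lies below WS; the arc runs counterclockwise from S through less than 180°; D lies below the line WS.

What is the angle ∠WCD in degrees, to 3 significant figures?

90.6°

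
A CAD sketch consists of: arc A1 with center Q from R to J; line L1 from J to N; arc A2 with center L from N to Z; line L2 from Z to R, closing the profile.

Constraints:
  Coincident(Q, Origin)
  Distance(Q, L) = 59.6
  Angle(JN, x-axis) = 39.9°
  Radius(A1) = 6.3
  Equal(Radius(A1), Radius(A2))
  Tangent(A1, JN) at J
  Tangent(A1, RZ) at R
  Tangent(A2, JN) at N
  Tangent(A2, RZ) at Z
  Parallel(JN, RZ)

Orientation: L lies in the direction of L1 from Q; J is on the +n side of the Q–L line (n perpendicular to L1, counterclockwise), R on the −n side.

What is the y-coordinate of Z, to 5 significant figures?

33.397

Tangency of A1 to both parallel lines with radius 6.3 puts J and R at Q ± 6.3·n: J = (-4.0411, 4.8331), R = (4.0411, -4.8331). Equal radii place N and Z the same way about L: N = L + 6.3·n = (41.682, 43.064), Z = L − 6.3·n = (49.764, 33.397). So Z.y = 33.397.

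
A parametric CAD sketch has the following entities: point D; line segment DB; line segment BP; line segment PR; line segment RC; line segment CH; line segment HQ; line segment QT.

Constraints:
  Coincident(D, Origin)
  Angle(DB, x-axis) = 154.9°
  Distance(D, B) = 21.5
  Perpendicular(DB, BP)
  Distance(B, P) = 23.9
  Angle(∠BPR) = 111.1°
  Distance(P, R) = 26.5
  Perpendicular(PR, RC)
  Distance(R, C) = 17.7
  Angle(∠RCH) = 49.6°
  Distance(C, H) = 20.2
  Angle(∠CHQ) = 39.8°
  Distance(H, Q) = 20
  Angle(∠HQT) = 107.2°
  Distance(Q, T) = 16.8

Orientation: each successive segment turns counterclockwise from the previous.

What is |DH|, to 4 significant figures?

25.43

D is at the origin; DB runs at 154.9° with length 21.5, so B = (-19.47, 9.120). DB is perpendicular to BP, so BP runs at -115.1°; with |BP| = 23.9, P = (-29.61, -12.52). ∠BPR = 111.1° gives PR at -46.20° from the x-axis; with |PR| = 26.5, R = (-11.27, -31.65). PR is perpendicular to RC, so RC runs at 43.80°; with |RC| = 17.7, C = (1.509, -19.40). ∠RCH = 49.6° gives CH at 174.2° from the x-axis; with |CH| = 20.2, H = (-18.59, -17.36). Then |DH| = |H − D| = 25.43.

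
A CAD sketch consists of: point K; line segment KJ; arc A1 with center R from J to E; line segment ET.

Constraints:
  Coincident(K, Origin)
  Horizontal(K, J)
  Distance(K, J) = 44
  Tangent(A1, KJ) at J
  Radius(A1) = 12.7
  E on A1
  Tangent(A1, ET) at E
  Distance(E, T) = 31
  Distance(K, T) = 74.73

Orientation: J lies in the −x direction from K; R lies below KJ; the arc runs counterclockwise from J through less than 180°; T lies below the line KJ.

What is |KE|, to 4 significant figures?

57.31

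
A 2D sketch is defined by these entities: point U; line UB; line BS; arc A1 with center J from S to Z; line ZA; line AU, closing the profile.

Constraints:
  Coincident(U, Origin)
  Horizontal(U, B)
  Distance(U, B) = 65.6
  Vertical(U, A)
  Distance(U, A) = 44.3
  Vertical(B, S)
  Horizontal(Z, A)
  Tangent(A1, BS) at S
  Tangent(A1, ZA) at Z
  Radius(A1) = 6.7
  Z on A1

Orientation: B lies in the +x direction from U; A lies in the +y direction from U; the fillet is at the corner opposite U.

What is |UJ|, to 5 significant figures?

69.878

U is at the origin; U and B share the same y with |UB| = 65.6 and B on the +x side, so B = (65.600, 0.0000). U and A share the same x with |UA| = 44.3 and A on the +y side, so A = (0.0000, 44.300). The virtual corner opposite U is at (65.600, 44.300). Since A1 is tangent to BS there, JS ⟂ BS and since A1 is tangent to ZA there, JZ ⟂ ZA, with radius 6.7, so the center J sits 6.7 in from both sides at J = (58.900, 37.600). Then |UJ| = |J − U| = 69.878.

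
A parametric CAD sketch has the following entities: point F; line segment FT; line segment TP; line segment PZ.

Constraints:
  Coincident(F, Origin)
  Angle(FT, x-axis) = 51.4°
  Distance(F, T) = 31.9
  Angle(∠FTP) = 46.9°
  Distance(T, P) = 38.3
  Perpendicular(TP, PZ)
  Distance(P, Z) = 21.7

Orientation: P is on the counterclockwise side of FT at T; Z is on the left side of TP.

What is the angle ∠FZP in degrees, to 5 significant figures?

95.511°

∠FTP = 46.9°, so TP runs at 51.4° + (180° − 46.9°) = 184.50° from the x-axis; with |TP| = 38.3, P = T + 38.3·(cos 184.50°, sin 184.50°) = (-18.280, 21.926). The perpendicularity gives PZ at right angles to TP; with |PZ| = 21.7 on the left of TP, Z = P + 21.7·(0.078459, -0.99692) = (-16.578, 0.29241). Then cos ∠FZP = ZF·ZP / (|ZF||ZP|), giving 95.511°.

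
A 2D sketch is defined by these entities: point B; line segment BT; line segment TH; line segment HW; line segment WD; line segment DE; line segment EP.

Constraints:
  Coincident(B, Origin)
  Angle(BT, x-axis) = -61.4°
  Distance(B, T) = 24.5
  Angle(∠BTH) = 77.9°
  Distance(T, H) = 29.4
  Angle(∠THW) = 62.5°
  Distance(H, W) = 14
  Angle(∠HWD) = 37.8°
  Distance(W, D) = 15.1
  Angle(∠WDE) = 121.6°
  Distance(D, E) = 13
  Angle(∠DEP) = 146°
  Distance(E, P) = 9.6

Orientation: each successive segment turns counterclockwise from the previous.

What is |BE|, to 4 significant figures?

42.94

B is at the origin; BT runs at -61.4° with length 24.5, so T = (11.73, -21.51). ∠BTH = 77.9° gives TH at 40.70° from the x-axis; with |TH| = 29.4, H = (34.02, -2.339). ∠THW = 62.5° gives HW at 158.2° from the x-axis; with |HW| = 14.0, W = (21.02, 2.860). ∠HWD = 37.8° gives WD at -59.60° from the x-axis; with |WD| = 15.1, D = (28.66, -10.16). ∠WDE = 121.6° gives DE at -1.200° from the x-axis; with |DE| = 13.0, E = (41.66, -10.44). Then |BE| = |E − B| = 42.94.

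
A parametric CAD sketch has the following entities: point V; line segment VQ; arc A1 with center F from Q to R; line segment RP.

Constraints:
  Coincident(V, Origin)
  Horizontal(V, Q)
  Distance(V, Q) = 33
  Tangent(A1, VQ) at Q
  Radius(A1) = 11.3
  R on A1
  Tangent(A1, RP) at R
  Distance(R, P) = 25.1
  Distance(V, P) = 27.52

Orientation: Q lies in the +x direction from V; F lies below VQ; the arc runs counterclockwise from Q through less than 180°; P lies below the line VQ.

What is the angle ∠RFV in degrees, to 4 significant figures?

15.09°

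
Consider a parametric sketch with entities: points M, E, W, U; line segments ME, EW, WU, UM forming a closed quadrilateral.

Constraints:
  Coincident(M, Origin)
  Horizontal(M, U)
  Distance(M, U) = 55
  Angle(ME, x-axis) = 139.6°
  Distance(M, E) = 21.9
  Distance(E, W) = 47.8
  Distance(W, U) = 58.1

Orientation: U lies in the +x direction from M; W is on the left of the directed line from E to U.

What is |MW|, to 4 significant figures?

49.64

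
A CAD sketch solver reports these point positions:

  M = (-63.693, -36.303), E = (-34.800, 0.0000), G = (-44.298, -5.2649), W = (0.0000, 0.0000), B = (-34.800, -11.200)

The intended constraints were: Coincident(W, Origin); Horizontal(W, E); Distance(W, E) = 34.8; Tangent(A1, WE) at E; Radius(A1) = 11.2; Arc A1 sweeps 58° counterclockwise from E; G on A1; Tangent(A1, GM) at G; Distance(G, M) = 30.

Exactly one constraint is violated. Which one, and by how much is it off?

Distance(G, M) = 30 — off by 6.60.

W = (0.00, 0.00) ✓; W.y = 0.00, E.y = 0.00 ✓; |WE| = 34.80 ✓; ∠(BE, EW) = 90.00° ✓; |BE| = 11.20 ✓; bearing(B→G) − bearing(B→E) = 58.00° ✓; |BG| = 11.20 ✓; ∠(BG, GM) = 90.00° ✓; |GM| = 36.60 ✗.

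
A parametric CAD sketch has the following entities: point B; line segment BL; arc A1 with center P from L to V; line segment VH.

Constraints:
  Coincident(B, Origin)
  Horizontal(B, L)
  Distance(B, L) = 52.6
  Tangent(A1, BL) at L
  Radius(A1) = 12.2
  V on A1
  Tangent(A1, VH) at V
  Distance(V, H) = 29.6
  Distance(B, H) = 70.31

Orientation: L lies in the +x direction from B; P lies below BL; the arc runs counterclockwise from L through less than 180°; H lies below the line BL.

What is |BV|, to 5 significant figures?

45.214

Checks: B.y = 0.00, L.y = 0.00 ✓; |PV| = 12.20 ✓; ∠(PV, VH) = 90.00° ✓; |VH| = 29.60 ✓; |BH| = 70.31 ✓.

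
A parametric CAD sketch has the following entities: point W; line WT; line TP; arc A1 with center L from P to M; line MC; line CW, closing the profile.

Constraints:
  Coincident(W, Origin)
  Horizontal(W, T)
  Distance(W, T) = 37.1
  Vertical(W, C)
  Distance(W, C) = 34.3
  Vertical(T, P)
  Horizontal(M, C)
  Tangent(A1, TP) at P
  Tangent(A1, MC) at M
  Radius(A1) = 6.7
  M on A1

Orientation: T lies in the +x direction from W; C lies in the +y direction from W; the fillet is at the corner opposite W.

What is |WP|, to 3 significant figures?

46.2

W is at the origin; WT is horizontal with |WT| = 37.1 and T on the +x side, so T = (37.1, 0.00). W and C share the same x with |WC| = 34.3 and C on the +y side, so C = (0.00, 34.3). The virtual corner opposite W is at (37.1, 34.3). The tangent condition forces LP to be normal to TP and tangency of A1 to MC means the radius LM is perpendicular to MC, with radius 6.7, so the center L sits 6.7 in from both sides at L = (30.4, 27.6). That places the tangent points at P = (37.1, 27.6) on TP and M = (30.4, 34.3) on MC. Then |WP| = |P − W| = 46.2.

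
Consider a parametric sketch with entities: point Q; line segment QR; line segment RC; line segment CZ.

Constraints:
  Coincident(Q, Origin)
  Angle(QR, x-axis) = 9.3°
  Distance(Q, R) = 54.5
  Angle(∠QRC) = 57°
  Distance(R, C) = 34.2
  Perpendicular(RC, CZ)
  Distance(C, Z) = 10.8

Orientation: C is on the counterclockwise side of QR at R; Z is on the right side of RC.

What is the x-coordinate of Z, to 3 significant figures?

38.8

Q is at the origin; QR runs at 9.3° with length 54.5, so R = 54.5·(cos 9.3°, sin 9.3°) = (53.8, 8.81). ∠QRC = 57.0°, so RC runs at 9.3° + (180° − 57.0°) = 132° from the x-axis; with |RC| = 34.2, C = R + 34.2·(cos 132°, sin 132°) = (30.8, 34.1). The perpendicularity gives CZ at right angles to RC; with |CZ| = 10.8 on the right of RC, Z = C + 10.8·(0.740, 0.673) = (38.8, 41.4). So Z.x = 38.8.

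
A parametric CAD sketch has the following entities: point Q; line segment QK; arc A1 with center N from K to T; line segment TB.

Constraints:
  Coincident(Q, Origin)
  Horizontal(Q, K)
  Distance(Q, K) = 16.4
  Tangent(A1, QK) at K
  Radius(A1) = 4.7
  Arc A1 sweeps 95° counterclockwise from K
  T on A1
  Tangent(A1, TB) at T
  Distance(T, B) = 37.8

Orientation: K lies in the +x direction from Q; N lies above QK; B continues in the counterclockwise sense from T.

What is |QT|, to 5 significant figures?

21.692

The tangent condition forces NK to be normal to QK, so N = K + (0, 4.7) = (16.400, 4.7000). On A1, K sits at bearing -90° from N; a 95° counterclockwise sweep puts T at bearing 5°, so T = N + 4.7·(cos 5°, sin 5°) = (21.082, 5.1096). Then |QT| = |T − Q| = 21.692.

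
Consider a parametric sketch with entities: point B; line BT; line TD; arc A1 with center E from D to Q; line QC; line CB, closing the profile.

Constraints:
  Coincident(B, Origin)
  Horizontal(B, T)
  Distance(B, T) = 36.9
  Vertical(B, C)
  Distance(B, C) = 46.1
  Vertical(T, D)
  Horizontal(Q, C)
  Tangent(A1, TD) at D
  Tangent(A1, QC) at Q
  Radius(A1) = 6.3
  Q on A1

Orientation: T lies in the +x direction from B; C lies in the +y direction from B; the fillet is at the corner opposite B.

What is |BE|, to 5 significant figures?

50.204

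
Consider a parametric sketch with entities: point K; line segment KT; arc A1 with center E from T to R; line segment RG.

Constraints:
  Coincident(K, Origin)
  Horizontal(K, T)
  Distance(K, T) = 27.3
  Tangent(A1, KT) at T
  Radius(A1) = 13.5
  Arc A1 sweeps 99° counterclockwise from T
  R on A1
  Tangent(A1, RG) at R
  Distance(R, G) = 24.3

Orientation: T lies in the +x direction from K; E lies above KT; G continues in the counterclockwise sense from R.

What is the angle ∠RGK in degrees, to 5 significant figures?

51.917°

K is at the origin; K and T share the same y with |KT| = 27.3 and T on the +x side, so T = (27.300, 0.0000). The tangent condition forces ET to be normal to KT, so E = T + (0, 13.5) = (27.300, 13.500). On A1, T sits at bearing -90° from E; a 99° counterclockwise sweep puts R at bearing 9°, so R = E + 13.5·(cos 9°, sin 9°) = (40.634, 15.612). A1 meets RG tangentially, so ER is at right angles to RG, so RG runs along (−sin 9°, cos 9°); with |RG| = 24.3, G = (36.832, 39.613). Then cos ∠RGK = GR·GK / (|GR||GK|), giving 51.917°.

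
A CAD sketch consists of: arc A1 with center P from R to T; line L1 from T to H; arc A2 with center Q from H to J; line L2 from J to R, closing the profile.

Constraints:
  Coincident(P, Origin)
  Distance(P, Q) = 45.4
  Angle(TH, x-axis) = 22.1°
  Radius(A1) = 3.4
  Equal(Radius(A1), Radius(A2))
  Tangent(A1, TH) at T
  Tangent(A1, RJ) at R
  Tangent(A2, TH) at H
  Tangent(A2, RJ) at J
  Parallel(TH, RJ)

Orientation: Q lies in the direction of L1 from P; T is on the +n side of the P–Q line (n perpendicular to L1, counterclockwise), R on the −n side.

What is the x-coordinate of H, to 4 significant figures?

40.79

The slot axis is L1's direction at 22.1°, so u = (cos 22.1°, sin 22.1°) = (0.9265, 0.3762) and n = (−sin 22.1°, cos 22.1°) = (-0.3762, 0.9265). P is at the origin and Q lies 45.4 along u from P, so Q = 45.4·u = (42.06, 17.08). Tangency of A1 to both parallel lines with radius 3.4 puts T and R at P ± 3.4·n: T = (-1.279, 3.150), R = (1.279, -3.150). Equal radii place H and J the same way about Q: H = Q + 3.4·n = (40.79, 20.23), J = Q − 3.4·n = (43.34, 13.93). So H.x = 40.79.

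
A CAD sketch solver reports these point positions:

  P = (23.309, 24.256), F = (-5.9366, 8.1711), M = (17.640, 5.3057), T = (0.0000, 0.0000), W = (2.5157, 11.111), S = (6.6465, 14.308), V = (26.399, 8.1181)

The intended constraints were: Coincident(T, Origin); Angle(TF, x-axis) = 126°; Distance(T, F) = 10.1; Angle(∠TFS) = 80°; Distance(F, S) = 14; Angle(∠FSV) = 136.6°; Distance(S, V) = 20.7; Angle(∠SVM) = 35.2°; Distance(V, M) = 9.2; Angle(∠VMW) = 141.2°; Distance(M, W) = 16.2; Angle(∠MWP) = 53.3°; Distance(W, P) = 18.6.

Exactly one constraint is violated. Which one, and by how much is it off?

Distance(W, P) = 18.6 — off by 6.00.

T = (0.00, 0.00) ✓; TF at 126.0° ✓; |TF| = 10.10 ✓; ∠TFS = 80.00° ✓; |FS| = 14.00 ✓; ∠FSV = 136.6° ✓; |SV| = 20.70 ✓; ∠SVM = 35.20° ✓; |VM| = 9.199 ✓; ∠VMW = 141.2° ✓; |MW| = 16.20 ✓; ∠MWP = 53.30° ✓; |WP| = 24.60 ✗.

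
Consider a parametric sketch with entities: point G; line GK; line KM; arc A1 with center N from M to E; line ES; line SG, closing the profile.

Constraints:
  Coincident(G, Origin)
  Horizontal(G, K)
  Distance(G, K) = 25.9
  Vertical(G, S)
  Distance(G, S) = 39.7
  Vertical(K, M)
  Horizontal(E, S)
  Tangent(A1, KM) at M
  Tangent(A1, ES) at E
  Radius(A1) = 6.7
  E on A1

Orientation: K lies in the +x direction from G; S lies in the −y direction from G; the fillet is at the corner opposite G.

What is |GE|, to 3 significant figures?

44.1

G is at the origin; G and K share the same y with |GK| = 25.9 and K on the +x side, so K = (25.9, 0.00). GS is vertical with |GS| = 39.7 and S on the −y side, so S = (0.00, -39.7). The virtual corner opposite G is at (25.9, -39.7). A1 meets KM tangentially, so NM is at right angles to KM and tangency of A1 to ES means the radius NE is perpendicular to ES, with radius 6.7, so the center N sits 6.7 in from both sides at N = (19.2, -33.0). That places the tangent points at M = (25.9, -33.0) on KM and E = (19.2, -39.7) on ES. Then |GE| = |E − G| = 44.1.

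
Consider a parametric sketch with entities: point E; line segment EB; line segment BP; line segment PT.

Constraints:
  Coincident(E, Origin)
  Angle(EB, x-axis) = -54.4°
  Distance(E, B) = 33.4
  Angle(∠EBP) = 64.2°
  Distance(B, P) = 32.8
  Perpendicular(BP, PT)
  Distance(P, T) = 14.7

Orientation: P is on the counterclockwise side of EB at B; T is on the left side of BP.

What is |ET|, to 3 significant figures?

23.9

E is at the origin; EB runs at -54.4° with length 33.4, so B = 33.4·(cos -54.4°, sin -54.4°) = (19.4, -27.2). ∠EBP = 64.2°, so BP runs at -54.4° + (180° − 64.2°) = 61.4° from the x-axis; with |BP| = 32.8, P = B + 32.8·(cos 61.4°, sin 61.4°) = (35.1, 1.64). BP is perpendicular to PT; with |PT| = 14.7 on the left of BP, T = P + 14.7·(-0.878, 0.479) = (22.2, 8.68). Then |ET| = |T − E| = 23.9.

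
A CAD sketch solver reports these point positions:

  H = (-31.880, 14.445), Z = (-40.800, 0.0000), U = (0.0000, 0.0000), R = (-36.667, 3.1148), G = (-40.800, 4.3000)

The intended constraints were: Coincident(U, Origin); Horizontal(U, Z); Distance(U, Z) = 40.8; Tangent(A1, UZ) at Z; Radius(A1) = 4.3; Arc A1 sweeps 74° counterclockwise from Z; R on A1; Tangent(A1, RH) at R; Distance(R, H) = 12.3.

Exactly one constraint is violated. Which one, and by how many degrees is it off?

Tangent(A1, RH) at R — off by 6.90°.

U = (0.00, 0.00) ✓; U.y = 0.00, Z.y = 0.00 ✓; |UZ| = 40.80 ✓; ∠(GZ, ZU) = 90.00° ✓; |GZ| = 4.300 ✓; bearing(G→R) − bearing(G→Z) = 74.00° ✓; |GR| = 4.300 ✓; ∠(GR, RH) = 96.90° ✗; |RH| = 12.30 ✓.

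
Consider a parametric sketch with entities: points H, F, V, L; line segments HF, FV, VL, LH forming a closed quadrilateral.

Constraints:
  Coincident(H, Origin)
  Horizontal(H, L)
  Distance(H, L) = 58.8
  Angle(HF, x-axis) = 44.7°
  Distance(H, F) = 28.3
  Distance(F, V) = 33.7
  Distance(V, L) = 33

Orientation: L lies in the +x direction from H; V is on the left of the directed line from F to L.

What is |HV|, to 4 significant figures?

60.73

Checks: |FV| = 33.70 ✓; |VL| = 33.00 ✓.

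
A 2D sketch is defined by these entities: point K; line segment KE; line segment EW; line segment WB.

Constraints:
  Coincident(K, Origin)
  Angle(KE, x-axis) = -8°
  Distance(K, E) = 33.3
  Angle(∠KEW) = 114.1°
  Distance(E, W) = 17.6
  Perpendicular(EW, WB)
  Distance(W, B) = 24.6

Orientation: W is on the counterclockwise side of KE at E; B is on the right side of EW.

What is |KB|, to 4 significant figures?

63.23

K is at the origin; KE runs at -8.0° with length 33.3, so E = 33.3·(cos -8.0°, sin -8.0°) = (32.98, -4.634). ∠KEW = 114.1°, so EW runs at -8.0° + (180° − 114.1°) = 57.90° from the x-axis; with |EW| = 17.6, W = E + 17.6·(cos 57.90°, sin 57.90°) = (42.33, 10.27). EW ⟂ WB; with |WB| = 24.6 on the right of EW, B = W + 24.6·(0.8471, -0.5314) = (63.17, -2.798). Then |KB| = |B − K| = 63.23.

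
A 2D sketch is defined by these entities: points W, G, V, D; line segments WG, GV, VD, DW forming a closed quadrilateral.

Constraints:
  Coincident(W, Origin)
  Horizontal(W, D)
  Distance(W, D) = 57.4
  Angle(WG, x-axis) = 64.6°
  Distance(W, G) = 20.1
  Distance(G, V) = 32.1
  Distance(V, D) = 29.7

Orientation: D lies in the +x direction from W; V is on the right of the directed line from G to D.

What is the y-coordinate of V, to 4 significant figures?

-7.015

W is at the origin; WD is horizontal with |WD| = 57.4 and D in +x, so D = (57.4, 0). WG runs at 64.6° with |WG| = 20.1, so G = (8.622, 18.16). V is determined by |GV| = 32.1 and |VD| = 29.7 together: it lies at the intersection of circle(G, 32.1) and circle(D, 29.7). With |GD| = 52.05, the foot of the radical line on GD is 27.45 from G and the perpendicular offset is √(32.1² − 27.45²) = 16.64. Taking the right-of-GD solution: V = (28.54, -7.015).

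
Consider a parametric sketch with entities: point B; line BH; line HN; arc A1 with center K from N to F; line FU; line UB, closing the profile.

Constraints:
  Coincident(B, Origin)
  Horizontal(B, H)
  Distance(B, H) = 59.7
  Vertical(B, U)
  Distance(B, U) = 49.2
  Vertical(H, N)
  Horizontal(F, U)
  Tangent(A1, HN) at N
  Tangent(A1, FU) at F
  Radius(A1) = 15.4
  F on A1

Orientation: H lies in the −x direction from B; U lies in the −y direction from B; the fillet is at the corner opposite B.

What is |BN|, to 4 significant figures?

68.60

B is at the origin; B and H share the same y with |BH| = 59.7 and H on the −x side, so H = (-59.70, 0.000). BU is vertical with |BU| = 49.2 and U on the −y side, so U = (0.000, -49.20). The virtual corner opposite B is at (-59.70, -49.20). Since A1 is tangent to HN there, KN ⟂ HN and since A1 is tangent to FU there, KF ⟂ FU, with radius 15.4, so the center K sits 15.4 in from both sides at K = (-44.30, -33.80). That places the tangent points at N = (-59.70, -33.80) on HN and F = (-44.30, -49.20) on FU. Then |BN| = |N − B| = 68.60.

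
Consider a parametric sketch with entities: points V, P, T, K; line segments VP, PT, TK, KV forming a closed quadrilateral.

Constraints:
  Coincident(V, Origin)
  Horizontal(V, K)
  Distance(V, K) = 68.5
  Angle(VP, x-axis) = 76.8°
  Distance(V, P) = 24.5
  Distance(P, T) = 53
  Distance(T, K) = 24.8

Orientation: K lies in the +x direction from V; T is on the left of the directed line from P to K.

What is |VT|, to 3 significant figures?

62.8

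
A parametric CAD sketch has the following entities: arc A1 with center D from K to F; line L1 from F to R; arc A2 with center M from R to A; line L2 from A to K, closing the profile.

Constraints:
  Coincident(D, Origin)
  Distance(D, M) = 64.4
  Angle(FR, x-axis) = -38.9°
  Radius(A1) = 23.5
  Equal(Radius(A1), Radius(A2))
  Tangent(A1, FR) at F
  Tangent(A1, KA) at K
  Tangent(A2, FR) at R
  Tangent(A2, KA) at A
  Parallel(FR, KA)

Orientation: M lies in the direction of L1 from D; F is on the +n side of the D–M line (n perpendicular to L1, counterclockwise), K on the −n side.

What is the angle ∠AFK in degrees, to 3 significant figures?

53.9°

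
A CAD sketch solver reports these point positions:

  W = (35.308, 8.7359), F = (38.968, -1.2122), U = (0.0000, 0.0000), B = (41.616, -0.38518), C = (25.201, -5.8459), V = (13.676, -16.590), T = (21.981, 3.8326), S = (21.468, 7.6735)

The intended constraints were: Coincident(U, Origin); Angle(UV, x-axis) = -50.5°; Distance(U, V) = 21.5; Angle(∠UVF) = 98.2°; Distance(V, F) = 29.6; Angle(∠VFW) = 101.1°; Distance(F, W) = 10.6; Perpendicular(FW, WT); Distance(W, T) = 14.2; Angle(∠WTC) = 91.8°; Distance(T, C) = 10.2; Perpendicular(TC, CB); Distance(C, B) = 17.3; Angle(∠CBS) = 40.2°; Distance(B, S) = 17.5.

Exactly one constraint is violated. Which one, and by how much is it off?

Distance(B, S) = 17.5 — off by 4.20.

U = (0.00, 0.00) ✓; UV at -50.50° ✓; |UV| = 21.50 ✓; ∠UVF = 98.20° ✓; |VF| = 29.60 ✓; ∠VFW = 101.1° ✓; |FW| = 10.60 ✓; ∠(FW, WT) = 90.00° ✓; |WT| = 14.20 ✓; ∠WTC = 91.80° ✓; |TC| = 10.20 ✓; ∠(TC, CB) = 90.00° ✓; |CB| = 17.30 ✓; ∠CBS = 40.20° ✓; |BS| = 21.70 ✗.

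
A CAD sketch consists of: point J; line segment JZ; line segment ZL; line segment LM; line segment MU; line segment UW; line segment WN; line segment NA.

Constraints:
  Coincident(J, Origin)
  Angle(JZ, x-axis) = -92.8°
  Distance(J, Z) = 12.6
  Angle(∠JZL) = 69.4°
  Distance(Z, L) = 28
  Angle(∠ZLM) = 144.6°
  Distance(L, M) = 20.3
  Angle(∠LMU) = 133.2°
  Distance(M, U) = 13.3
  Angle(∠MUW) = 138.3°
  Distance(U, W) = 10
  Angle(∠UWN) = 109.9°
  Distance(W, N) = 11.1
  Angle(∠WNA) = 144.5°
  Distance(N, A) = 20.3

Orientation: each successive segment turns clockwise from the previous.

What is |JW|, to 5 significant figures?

42.196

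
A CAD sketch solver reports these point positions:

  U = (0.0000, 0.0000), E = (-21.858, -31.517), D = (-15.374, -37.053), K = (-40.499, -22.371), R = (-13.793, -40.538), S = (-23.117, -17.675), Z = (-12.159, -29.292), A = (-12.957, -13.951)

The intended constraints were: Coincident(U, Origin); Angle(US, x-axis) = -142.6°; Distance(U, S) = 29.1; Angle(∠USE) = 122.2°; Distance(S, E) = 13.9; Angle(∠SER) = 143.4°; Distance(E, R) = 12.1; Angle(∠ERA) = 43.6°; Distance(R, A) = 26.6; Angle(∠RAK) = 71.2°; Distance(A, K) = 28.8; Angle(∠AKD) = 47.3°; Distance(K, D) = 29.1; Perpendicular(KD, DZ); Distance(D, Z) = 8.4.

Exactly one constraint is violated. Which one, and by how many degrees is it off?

Perpendicular(KD, DZ) — off by 7.80°.

U = (0.00, 0.00) ✓; US at -142.6° ✓; |US| = 29.10 ✓; ∠USE = 122.2° ✓; |SE| = 13.90 ✓; ∠SER = 143.4° ✓; |ER| = 12.10 ✓; ∠ERA = 43.60° ✓; |RA| = 26.60 ✓; ∠RAK = 71.20° ✓; |AK| = 28.80 ✓; ∠AKD = 47.30° ✓; |KD| = 29.10 ✓; ∠(KD, DZ) = 97.80° ✗; |DZ| = 8.401 ✓.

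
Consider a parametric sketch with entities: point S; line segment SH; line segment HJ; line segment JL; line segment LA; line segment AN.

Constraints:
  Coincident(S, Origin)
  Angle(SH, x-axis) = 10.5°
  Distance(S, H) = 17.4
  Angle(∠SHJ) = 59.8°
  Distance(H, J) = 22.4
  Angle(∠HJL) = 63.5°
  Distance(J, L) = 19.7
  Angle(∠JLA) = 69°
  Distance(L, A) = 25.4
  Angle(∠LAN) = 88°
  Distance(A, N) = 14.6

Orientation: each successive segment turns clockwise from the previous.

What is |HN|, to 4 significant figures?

13.00

∠JLA = 69.0° gives LA at 22.80° from the x-axis; with |LA| = 25.4, A = (19.34, 6.144). ∠LAN = 88.0° gives AN at -69.20° from the x-axis; with |AN| = 14.6, N = (24.52, -7.505). Then |HN| = |N − H| = 13.00.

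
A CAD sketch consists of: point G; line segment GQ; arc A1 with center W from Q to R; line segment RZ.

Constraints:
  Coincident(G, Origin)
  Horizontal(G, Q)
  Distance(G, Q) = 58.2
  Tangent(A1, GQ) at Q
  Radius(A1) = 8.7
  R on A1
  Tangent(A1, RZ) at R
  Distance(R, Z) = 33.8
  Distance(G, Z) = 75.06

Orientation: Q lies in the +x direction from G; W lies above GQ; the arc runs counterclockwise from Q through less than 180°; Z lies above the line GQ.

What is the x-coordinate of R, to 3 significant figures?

66.8

Checks: |WQ| = 8.700 ✓; |WR| = 8.700 ✓; ∠(WR, RZ) = 90.00° ✓; |RZ| = 33.80 ✓; |GZ| = 75.06 ✓.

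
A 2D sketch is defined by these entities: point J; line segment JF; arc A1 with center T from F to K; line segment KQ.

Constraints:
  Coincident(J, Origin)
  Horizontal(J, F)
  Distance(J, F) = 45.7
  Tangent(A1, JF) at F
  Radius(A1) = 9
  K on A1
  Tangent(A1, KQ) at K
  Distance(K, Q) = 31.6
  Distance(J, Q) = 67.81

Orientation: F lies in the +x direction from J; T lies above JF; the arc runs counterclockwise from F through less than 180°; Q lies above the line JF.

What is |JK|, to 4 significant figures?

55.46

J is at the origin; JF is horizontal with |JF| = 45.7 and F on the +x side, so F = (45.70, 0.000). The tangent condition forces TF to be normal to JF, so T = F + (0, 9) = (45.70, 9.000). Since TK ⟂ KQ (tangency), |TQ| = √(9.0² + 31.6²) = 32.86 regardless of where K sits on A1. So Q lies on both circle(J, 67.81) and circle(T, 32.86); the above-JF intersection is Q = (54.21, 40.74). K is the foot of the tangent from Q: K = (54.70, 9.139).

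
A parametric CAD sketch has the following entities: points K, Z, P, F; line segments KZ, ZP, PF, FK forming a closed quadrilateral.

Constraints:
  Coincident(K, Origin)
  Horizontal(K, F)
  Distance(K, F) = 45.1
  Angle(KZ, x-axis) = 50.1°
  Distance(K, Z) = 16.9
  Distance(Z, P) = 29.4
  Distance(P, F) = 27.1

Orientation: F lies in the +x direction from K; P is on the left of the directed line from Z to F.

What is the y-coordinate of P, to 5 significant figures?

25.931

K is at the origin; KF is horizontal with |KF| = 45.1 and F in +x, so F = (45.1, 0). KZ runs at 50.1° with |KZ| = 16.9, so Z = (10.840, 12.965). P is determined by |ZP| = 29.4 and |PF| = 27.1 together: it lies at the intersection of circle(Z, 29.4) and circle(F, 27.1). With |ZF| = 36.631, the foot of the radical line on ZF is 20.089 from Z and the perpendicular offset is √(29.4² − 20.089²) = 21.466. Taking the left-of-ZF solution: P = (37.227, 25.931).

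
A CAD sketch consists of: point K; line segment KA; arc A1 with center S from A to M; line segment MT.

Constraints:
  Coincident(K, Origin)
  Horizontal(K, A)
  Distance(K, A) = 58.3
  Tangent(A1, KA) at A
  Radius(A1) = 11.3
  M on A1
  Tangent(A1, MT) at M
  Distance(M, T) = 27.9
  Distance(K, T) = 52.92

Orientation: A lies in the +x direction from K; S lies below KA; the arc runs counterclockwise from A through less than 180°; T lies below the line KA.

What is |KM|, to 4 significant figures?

48.14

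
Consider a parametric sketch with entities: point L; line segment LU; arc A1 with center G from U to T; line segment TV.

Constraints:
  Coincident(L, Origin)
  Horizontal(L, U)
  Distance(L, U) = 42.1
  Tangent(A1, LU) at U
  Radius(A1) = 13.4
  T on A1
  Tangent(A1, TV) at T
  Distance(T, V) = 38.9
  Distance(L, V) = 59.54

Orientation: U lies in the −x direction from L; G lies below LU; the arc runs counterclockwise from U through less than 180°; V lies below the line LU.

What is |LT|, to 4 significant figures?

56.92

L is at the origin; LU is horizontal with |LU| = 42.1 and U on the −x side, so U = (-42.10, 0.000). A1 meets LU tangentially, so GU is at right angles to LU, so G = U + (0, -13.4) = (-42.10, -13.40). Since GT ⟂ TV (tangency), |GV| = √(13.4² + 38.9²) = 41.14 regardless of where T sits on A1. So V lies on both circle(L, 59.54) and circle(G, 41.14); the below-LU intersection is V = (-28.55, -52.25). T is the foot of the tangent from V: T = (-52.63, -21.69).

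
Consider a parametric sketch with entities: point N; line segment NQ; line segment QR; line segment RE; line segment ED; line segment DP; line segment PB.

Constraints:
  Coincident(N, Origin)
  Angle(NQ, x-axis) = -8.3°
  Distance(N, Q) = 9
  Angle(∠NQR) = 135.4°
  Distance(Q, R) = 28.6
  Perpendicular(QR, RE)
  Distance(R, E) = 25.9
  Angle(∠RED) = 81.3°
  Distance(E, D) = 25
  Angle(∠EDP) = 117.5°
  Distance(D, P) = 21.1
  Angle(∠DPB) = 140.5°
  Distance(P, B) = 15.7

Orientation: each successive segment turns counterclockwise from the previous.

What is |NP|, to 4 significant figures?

5.446

N is at the origin; NQ runs at -8.3° with length 9.0, so Q = (8.906, -1.299). ∠NQR = 135.4° gives QR at 36.30° from the x-axis; with |QR| = 28.6, R = (31.96, 15.63). The perpendicularity gives RE at right angles to QR, so RE runs at 126.3°; with |RE| = 25.9, E = (16.62, 36.51). ∠RED = 81.3° gives ED at -135.0° from the x-axis; with |ED| = 25.0, D = (-1.056, 18.83). ∠EDP = 117.5° gives DP at -72.50° from the x-axis; with |DP| = 21.1, P = (5.289, -1.295). Then |NP| = |P − N| = 5.446.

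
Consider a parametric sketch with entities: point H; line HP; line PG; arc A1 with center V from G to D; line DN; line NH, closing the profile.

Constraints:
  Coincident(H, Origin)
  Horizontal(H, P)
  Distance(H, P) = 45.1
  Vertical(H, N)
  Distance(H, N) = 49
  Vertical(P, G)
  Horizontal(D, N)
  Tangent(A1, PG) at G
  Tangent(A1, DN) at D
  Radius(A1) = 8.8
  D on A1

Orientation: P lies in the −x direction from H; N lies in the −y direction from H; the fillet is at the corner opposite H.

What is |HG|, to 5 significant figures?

60.416

H is at the origin; HP is horizontal with |HP| = 45.1 and P on the −x side, so P = (-45.100, 0.0000). H and N share the same x with |HN| = 49.0 and N on the −y side, so N = (0.0000, -49.000). The virtual corner opposite H is at (-45.100, -49.000). The tangent condition forces VG to be normal to PG and the tangent condition forces VD to be normal to DN, with radius 8.8, so the center V sits 8.8 in from both sides at V = (-36.300, -40.200). That places the tangent points at G = (-45.100, -40.200) on PG and D = (-36.300, -49.000) on DN. Then |HG| = |G − H| = 60.416.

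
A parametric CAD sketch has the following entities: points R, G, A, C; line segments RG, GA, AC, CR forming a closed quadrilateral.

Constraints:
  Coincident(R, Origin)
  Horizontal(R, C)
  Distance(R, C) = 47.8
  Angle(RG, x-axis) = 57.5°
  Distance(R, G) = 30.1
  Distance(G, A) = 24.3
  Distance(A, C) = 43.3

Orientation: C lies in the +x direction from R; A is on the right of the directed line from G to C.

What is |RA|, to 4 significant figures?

6.142

Checks: RG at 57.50° ✓; |GA| = 24.30 ✓; |AC| = 43.30 ✓.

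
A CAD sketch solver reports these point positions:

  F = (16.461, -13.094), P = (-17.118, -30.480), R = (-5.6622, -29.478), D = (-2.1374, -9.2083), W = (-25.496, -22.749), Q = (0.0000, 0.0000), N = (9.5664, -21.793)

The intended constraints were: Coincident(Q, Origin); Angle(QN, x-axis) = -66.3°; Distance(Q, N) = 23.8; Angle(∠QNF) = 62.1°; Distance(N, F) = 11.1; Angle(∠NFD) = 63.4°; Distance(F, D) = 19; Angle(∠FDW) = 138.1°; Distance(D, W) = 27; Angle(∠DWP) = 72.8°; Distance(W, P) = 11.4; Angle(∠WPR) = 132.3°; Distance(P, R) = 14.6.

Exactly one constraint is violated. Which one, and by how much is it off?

Distance(P, R) = 14.6 — off by 3.10.

Q = (0.00, 0.00) ✓; QN at -66.30° ✓; |QN| = 23.80 ✓; ∠QNF = 62.10° ✓; |NF| = 11.10 ✓; ∠NFD = 63.40° ✓; |FD| = 19.00 ✓; ∠FDW = 138.1° ✓; |DW| = 27.00 ✓; ∠DWP = 72.80° ✓; |WP| = 11.40 ✓; ∠WPR = 132.3° ✓; |PR| = 11.50 ✗.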